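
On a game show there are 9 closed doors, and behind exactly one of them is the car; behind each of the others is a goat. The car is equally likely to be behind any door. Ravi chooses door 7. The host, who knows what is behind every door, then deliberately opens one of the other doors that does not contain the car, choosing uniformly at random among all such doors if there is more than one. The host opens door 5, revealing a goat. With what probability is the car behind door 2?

8/63

Apply Bayes' rule, conditioning on where the car actually is.
If it is behind any of doors 1, 2, 3, 4, 6, 8, and 9 (prior 1/9 each): the host has 7 equally likely choices, so probability 1/7; weight (1/9)·(1/7) = 1/63 each.
If it is behind door 5 (prior 1/9): the host opened door 5, so this case is ruled out; weight (1/9)·0 = 0.
If it is behind door 7 (prior 1/9): the host has 8 equally likely choices, so probability 1/8; weight (1/9)·(1/8) = 1/72.
The weights sum to 1/8.
So P(the car behind door 2 | the host opened door 5) = (1/63) / (1/8) = 8/63.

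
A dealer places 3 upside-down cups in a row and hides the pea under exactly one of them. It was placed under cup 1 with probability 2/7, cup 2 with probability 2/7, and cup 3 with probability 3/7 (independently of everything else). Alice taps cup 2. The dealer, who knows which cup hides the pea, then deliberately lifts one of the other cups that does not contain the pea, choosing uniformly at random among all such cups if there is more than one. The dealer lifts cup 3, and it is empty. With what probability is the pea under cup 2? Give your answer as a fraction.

1/3

Condition on the true location of the pea.
If it is under cup 1 (prior 2/7): the dealer has no choice, probability 1; weight (2/7)·1 = 2/7.
If it is under cup 2 (prior 2/7): the dealer has 2 equally likely choices, so probability 1/2; weight (2/7)·(1/2) = 1/7.
If it is under cup 3 (prior 3/7): the dealer opened cup 3, so this case is ruled out; weight (3/7)·0 = 0.
The weights sum to 3/7.
So P(the pea under cup 2 | the dealer opened cup 3) = (1/7) / (3/7) = 1/3.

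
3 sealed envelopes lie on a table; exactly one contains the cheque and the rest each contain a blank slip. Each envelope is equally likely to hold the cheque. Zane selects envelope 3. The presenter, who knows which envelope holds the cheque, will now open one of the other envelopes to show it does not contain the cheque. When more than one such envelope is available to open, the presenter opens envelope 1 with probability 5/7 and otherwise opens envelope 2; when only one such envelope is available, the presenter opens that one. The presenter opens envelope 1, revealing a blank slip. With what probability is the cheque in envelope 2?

7/12

Consider each possible location of the cheque in turn.
If it is in envelope 1 (prior 1/3): the presenter opened envelope 1, so this case is ruled out; weight (1/3)·0 = 0.
If it is in envelope 2 (prior 1/3): only envelope 1 is available, probability 1; weight (1/3)·1 = 1/3.
If it is in envelope 3 (prior 1/3): envelope 1 is available, opened with probability 5/7; weight (1/3)·(5/7) = 5/21.
The weights sum to 4/7.
So P(the cheque in envelope 2 | the presenter opened envelope 1) = (1/3) / (4/7) = 7/12.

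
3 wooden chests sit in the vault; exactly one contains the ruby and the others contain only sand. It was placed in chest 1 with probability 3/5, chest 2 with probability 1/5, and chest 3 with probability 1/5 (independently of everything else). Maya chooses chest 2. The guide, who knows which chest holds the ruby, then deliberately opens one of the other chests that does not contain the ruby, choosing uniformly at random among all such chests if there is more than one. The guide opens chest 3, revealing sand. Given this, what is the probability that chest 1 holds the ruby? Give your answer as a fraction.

6/7

Condition on the true location of the ruby.
If it is in chest 1 (prior 3/5): the guide has no choice, probability 1; weight (3/5)·1 = 3/5.
If it is in chest 2 (prior 1/5): the guide has 2 equally likely choices, so probability 1/2; weight (1/5)·(1/2) = 1/10.
If it is in chest 3 (prior 1/5): the guide opened chest 3, so this case is ruled out; weight (1/5)·0 = 0.
The weights sum to 7/10.
So P(the ruby in chest 1 | the guide opened chest 3) = (3/5) / (7/10) = 6/7.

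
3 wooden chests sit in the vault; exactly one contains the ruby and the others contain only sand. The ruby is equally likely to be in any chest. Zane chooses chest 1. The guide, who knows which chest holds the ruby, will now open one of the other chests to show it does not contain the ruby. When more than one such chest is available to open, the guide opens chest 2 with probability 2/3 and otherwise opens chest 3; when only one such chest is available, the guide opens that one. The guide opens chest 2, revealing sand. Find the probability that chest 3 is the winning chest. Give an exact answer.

3/5

Condition on the true location of the ruby.
If it is in chest 1 (prior 1/3): chest 2 is available, opened with probability 2/3; weight (1/3)·(2/3) = 2/9.
If it is in chest 2 (prior 1/3): the guide opened chest 2, so this case is ruled out; weight (1/3)·0 = 0.
If it is in chest 3 (prior 1/3): only chest 2 is available, probability 1; weight (1/3)·1 = 1/3.
The weights sum to 5/9.
So P(the ruby in chest 3 | the guide opened chest 2) = (1/3) / (5/9) = 3/5.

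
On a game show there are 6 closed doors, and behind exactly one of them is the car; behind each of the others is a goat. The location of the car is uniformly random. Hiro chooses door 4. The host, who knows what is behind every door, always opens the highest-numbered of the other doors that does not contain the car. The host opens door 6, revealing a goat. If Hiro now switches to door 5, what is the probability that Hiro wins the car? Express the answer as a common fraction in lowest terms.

1/5

Consider each possible location of the car in turn.
If it is behind any of doors 1, 2, 3, 4, and 5 (prior 1/6 each): door 6 is the highest-numbered option available, probability 1; weight (1/6)·1 = 1/6 each.
If it is behind door 6 (prior 1/6): the host opened door 6, so this case is ruled out; weight (1/6)·0 = 0.
The weights sum to 5/6.
So P(the car behind door 5 | the host opened door 6) = (1/6) / (5/6) = 1/5.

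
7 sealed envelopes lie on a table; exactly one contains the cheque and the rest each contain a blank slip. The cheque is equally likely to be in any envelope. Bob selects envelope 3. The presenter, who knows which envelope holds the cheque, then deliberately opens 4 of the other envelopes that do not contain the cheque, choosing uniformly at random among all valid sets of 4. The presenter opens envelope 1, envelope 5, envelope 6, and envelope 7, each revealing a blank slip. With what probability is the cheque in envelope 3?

Consider each possible location of the cheque in turn.
If it is in any of envelopes 1, 5, 6, and 7 (prior 1/7 each): that envelope was opened and seen not to hold the prize — ruled out; weight (1/7)·0 = 0 each.
If it is in either of envelopes 2 and 4 (prior 1/7 each): the presenter has 5 equally likely choices, so probability 1/5; weight (1/7)·(1/5) = 1/35 each.
If it is in envelope 3 (prior 1/7): the presenter has 15 equally likely choices, so probability 1/15; weight (1/7)·(1/15) = 1/105.
The weights sum to 1/15.
So P(the cheque in envelope 3 | the presenter opened envelope 1, envelope 5, envelope 6, and envelope 7) = (1/105) / (1/15) = 1/7.

1/7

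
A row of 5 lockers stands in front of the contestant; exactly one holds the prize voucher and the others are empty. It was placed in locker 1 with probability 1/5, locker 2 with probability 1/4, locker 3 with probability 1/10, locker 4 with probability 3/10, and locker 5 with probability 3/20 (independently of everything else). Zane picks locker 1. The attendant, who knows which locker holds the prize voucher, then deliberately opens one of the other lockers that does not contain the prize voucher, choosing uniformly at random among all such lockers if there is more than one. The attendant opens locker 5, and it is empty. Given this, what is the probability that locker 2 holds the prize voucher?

Apply Bayes' rule, conditioning on where the prize voucher actually is.
If it is in locker 1 (prior 1/5): the attendant has 4 equally likely choices, so probability 1/4; weight (1/5)·(1/4) = 1/20.
If it is in locker 2 (prior 1/4): the attendant has 3 equally likely choices, so probability 1/3; weight (1/4)·(1/3) = 1/12.
If it is in locker 3 (prior 1/10): the attendant has 3 equally likely choices, so probability 1/3; weight (1/10)·(1/3) = 1/30.
If it is in locker 4 (prior 3/10): the attendant has 3 equally likely choices, so probability 1/3; weight (3/10)·(1/3) = 1/10.
If it is in locker 5 (prior 3/20): the attendant opened locker 5, so this case is ruled out; weight (3/20)·0 = 0.
The weights sum to 4/15.
So P(the prize voucher in locker 2 | the attendant opened locker 5) = (1/12) / (4/15) = 5/16.

5/16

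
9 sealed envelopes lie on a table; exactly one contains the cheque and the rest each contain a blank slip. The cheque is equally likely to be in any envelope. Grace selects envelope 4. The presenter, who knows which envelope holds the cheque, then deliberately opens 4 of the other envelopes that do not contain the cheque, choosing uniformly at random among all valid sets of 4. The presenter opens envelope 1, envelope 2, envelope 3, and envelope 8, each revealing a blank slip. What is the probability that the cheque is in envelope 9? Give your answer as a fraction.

2/9

Consider each possible location of the cheque in turn.
If it is in any of envelopes 1, 2, 3, and 8 (prior 1/9 each): that envelope was opened and seen not to hold the prize — ruled out; weight (1/9)·0 = 0 each.
If it is in envelope 4 (prior 1/9): the presenter has 70 equally likely choices, so probability 1/70; weight (1/9)·(1/70) = 1/630.
If it is in any of envelopes 5, 6, 7, and 9 (prior 1/9 each): the presenter has 35 equally likely choices, so probability 1/35; weight (1/9)·(1/35) = 1/315 each.
The weights sum to 1/70.
So P(the cheque in envelope 9 | the presenter opened envelope 1, envelope 2, envelope 3, and envelope 8) = (1/315) / (1/70) = 2/9.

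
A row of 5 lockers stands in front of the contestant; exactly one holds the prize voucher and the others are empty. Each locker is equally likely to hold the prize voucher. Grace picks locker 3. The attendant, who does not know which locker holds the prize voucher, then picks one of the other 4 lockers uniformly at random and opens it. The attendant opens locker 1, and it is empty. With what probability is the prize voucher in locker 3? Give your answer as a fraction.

1/4

Because the attendant chose which locker to open without knowing where the prize voucher is, the choice is independent of the prize location. Learning that locker 1 does not hold the prize voucher simply rules out that one location and leaves the remaining 4 lockers still equally likely by symmetry.
So P(the prize voucher in locker 3) = 1/4.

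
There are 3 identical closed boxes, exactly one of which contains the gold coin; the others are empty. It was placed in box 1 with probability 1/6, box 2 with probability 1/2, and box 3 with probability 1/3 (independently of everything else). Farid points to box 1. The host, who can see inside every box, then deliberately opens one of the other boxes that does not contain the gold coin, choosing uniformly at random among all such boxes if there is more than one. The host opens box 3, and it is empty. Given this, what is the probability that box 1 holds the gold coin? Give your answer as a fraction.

1/7

Consider each possible location of the gold coin in turn.
If it is in box 1 (prior 1/6): the host has 2 equally likely choices, so probability 1/2; weight (1/6)·(1/2) = 1/12.
If it is in box 2 (prior 1/2): the host has no choice, probability 1; weight (1/2)·1 = 1/2.
If it is in box 3 (prior 1/3): the host opened box 3, so this case is ruled out; weight (1/3)·0 = 0.
The weights sum to 7/12.
So P(the gold coin in box 1 | the host opened box 3) = (1/12) / (7/12) = 1/7.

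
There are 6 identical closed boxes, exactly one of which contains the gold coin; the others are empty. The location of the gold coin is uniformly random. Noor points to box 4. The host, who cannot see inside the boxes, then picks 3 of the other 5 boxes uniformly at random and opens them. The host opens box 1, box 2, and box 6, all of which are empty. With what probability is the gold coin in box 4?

Consider each possible location of the gold coin in turn.
If it is in any of boxes 1, 2, and 6 (prior 1/6 each): that box was opened and seen not to hold the prize — ruled out; weight (1/6)·0 = 0 each.
If it is in any of boxes 3, 4, and 5 (prior 1/6 each): the host picks exactly this set with probability 1/10 regardless, and none is the prize; weight (1/6)·(1/10) = 1/60 each.
The weights sum to 1/20.
So P(the gold coin in box 4 | the host opened box 1, box 2, and box 6) = (1/60) / (1/20) = 1/3.

1/3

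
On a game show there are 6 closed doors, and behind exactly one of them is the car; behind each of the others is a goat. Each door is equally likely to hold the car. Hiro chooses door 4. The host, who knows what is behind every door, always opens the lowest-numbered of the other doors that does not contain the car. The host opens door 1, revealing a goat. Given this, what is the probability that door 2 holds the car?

1/5

Consider each possible location of the car in turn.
If it is behind door 1 (prior 1/6): the host opened door 1, so this case is ruled out; weight (1/6)·0 = 0.
If it is behind any of doors 2, 3, 4, 5, and 6 (prior 1/6 each): door 1 is the lowest-numbered option available, probability 1; weight (1/6)·1 = 1/6 each.
The weights sum to 5/6.
So P(the car behind door 2 | the host opened door 1) = (1/6) / (5/6) = 1/5.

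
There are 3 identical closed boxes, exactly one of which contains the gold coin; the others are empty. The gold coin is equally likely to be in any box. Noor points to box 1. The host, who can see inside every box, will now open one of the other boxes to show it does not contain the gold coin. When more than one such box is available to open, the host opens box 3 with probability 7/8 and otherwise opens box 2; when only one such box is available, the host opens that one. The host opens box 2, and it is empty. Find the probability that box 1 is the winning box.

Condition on the true location of the gold coin.
If it is in box 1 (prior 1/3): box 3 is available but not opened, probability 1/8; weight (1/3)·(1/8) = 1/24.
If it is in box 2 (prior 1/3): the host opened box 2, so this case is ruled out; weight (1/3)·0 = 0.
If it is in box 3 (prior 1/3): only box 2 is available, probability 1; weight (1/3)·1 = 1/3.
The weights sum to 3/8.
So P(the gold coin in box 1 | the host opened box 2) = (1/24) / (3/8) = 1/9.

1/9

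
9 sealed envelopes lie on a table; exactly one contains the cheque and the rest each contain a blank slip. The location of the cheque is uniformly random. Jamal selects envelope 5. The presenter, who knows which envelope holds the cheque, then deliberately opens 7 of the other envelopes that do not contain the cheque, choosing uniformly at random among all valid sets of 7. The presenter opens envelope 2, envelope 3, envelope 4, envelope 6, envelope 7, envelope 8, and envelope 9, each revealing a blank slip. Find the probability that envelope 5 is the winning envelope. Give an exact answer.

Apply Bayes' rule, conditioning on where the cheque actually is.
If it is in envelope 1 (prior 1/9): the presenter has no choice, probability 1; weight (1/9)·1 = 1/9.
If it is in any of envelopes 2, 3, 4, 6, 7, 8, and 9 (prior 1/9 each): that envelope was opened and seen not to hold the prize — ruled out; weight (1/9)·0 = 0 each.
If it is in envelope 5 (prior 1/9): the presenter has 8 equally likely choices, so probability 1/8; weight (1/9)·(1/8) = 1/72.
The weights sum to 1/8.
So P(the cheque in envelope 5 | the presenter opened envelope 2, envelope 3, envelope 4, envelope 6, envelope 7, envelope 8, and envelope 9) = (1/72) / (1/8) = 1/9.

1/9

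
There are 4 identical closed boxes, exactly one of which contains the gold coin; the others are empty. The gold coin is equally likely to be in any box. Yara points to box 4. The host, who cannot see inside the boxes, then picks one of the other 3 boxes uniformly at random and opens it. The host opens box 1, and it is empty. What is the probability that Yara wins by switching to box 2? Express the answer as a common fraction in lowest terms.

Because the host chose which box to open without knowing where the gold coin is, the choice is independent of the prize location. Learning that box 1 does not hold the gold coin simply rules out that one location and leaves the remaining 3 boxes still equally likely by symmetry.
So P(the gold coin in box 2) = 1/3.

1/3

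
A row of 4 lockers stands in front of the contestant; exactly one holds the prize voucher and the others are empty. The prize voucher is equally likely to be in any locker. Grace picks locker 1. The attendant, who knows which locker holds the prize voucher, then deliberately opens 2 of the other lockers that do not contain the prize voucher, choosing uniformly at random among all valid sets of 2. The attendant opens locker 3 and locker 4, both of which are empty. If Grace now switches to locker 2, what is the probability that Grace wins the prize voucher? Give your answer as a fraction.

Apply Bayes' rule, conditioning on where the prize voucher actually is.
If it is in locker 1 (prior 1/4): the attendant has 3 equally likely choices, so probability 1/3; weight (1/4)·(1/3) = 1/12.
If it is in locker 2 (prior 1/4): the attendant has no choice, probability 1; weight (1/4)·1 = 1/4.
If it is in either of lockers 3 and 4 (prior 1/4 each): that locker was opened and seen not to hold the prize — ruled out; weight (1/4)·0 = 0 each.
The weights sum to 1/3.
So P(the prize voucher in locker 2 | the attendant opened locker 3 and locker 4) = (1/4) / (1/3) = 3/4.

3/4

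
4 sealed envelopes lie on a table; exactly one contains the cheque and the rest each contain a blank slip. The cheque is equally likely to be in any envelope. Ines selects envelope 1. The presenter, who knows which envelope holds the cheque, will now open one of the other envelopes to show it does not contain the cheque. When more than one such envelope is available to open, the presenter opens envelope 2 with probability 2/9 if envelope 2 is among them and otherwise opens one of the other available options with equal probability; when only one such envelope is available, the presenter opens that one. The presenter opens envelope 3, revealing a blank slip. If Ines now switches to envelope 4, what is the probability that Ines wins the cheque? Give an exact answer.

Apply Bayes' rule, conditioning on where the cheque actually is.
If it is in envelope 1 (prior 1/4): envelope 2 is available but not opened; envelope 3 gets probability (1 − 2/9)/2 = 7/18; weight (1/4)·(7/18) = 7/72.
If it is in envelope 2 (prior 1/4): envelope 2 holds the prize so is unavailable; the presenter chooses uniformly among the 2 others, probability 1/2; weight (1/4)·(1/2) = 1/8.
If it is in envelope 3 (prior 1/4): the presenter opened envelope 3, so this case is ruled out; weight (1/4)·0 = 0.
If it is in envelope 4 (prior 1/4): envelope 2 is available but not opened, probability 7/9; weight (1/4)·(7/9) = 7/36.
The weights sum to 5/12.
So P(the cheque in envelope 4 | the presenter opened envelope 3) = (7/36) / (5/12) = 7/15.

7/15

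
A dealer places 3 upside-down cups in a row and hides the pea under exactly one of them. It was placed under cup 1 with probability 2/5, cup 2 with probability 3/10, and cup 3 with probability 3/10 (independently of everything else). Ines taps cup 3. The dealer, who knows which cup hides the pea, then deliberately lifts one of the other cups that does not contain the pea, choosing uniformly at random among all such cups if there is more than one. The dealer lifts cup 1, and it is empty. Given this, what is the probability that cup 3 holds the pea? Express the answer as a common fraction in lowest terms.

1/3

Consider each possible location of the pea in turn.
If it is under cup 1 (prior 2/5): the dealer opened cup 1, so this case is ruled out; weight (2/5)·0 = 0.
If it is under cup 2 (prior 3/10): the dealer has no choice, probability 1; weight (3/10)·1 = 3/10.
If it is under cup 3 (prior 3/10): the dealer has 2 equally likely choices, so probability 1/2; weight (3/10)·(1/2) = 3/20.
The weights sum to 9/20.
So P(the pea under cup 3 | the dealer opened cup 1) = (3/20) / (9/20) = 1/3.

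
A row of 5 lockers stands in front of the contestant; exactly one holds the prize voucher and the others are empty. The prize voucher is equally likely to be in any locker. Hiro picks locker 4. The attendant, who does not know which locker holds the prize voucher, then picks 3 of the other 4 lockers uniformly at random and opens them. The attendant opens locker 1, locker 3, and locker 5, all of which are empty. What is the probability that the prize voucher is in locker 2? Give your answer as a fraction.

1/2

Apply Bayes' rule, conditioning on where the prize voucher actually is.
If it is in any of lockers 1, 3, and 5 (prior 1/5 each): that locker was opened and seen not to hold the prize — ruled out; weight (1/5)·0 = 0 each.
If it is in either of lockers 2 and 4 (prior 1/5 each): the attendant picks exactly this set with probability 1/4 regardless, and none is the prize; weight (1/5)·(1/4) = 1/20 each.
The weights sum to 1/10.
So P(the prize voucher in locker 2 | the attendant opened locker 1, locker 3, and locker 5) = (1/20) / (1/10) = 1/2.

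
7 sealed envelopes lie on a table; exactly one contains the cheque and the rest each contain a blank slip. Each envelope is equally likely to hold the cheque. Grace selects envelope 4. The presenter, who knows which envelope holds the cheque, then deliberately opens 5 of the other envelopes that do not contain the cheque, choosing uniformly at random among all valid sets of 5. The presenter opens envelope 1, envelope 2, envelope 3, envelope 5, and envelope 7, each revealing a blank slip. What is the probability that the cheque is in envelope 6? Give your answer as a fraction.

Consider each possible location of the cheque in turn.
If it is in any of envelopes 1, 2, 3, 5, and 7 (prior 1/7 each): that envelope was opened and seen not to hold the prize — ruled out; weight (1/7)·0 = 0 each.
If it is in envelope 4 (prior 1/7): the presenter has 6 equally likely choices, so probability 1/6; weight (1/7)·(1/6) = 1/42.
If it is in envelope 6 (prior 1/7): the presenter has no choice, probability 1; weight (1/7)·1 = 1/7.
The weights sum to 1/6.
So P(the cheque in envelope 6 | the presenter opened envelope 1, envelope 2, envelope 3, envelope 5, and envelope 7) = (1/7) / (1/6) = 6/7.

6/7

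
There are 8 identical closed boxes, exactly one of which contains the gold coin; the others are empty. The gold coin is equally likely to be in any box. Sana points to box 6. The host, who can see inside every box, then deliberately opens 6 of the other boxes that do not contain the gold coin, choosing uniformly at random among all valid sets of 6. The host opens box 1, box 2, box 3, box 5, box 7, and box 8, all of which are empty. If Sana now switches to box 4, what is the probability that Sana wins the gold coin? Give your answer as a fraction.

7/8

Consider each possible location of the gold coin in turn.
If it is in any of boxes 1, 2, 3, 5, 7, and 8 (prior 1/8 each): that box was opened and seen not to hold the prize — ruled out; weight (1/8)·0 = 0 each.
If it is in box 4 (prior 1/8): the host has no choice, probability 1; weight (1/8)·1 = 1/8.
If it is in box 6 (prior 1/8): the host has 7 equally likely choices, so probability 1/7; weight (1/8)·(1/7) = 1/56.
The weights sum to 1/7.
So P(the gold coin in box 4 | the host opened box 1, box 2, box 3, box 5, box 7, and box 8) = (1/8) / (1/7) = 7/8.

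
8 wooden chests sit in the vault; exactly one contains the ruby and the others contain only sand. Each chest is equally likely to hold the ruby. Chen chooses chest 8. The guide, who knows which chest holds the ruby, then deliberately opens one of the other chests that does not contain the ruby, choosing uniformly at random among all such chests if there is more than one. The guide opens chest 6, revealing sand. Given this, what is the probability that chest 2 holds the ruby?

Consider each possible location of the ruby in turn.
If it is in any of chests 1, 2, 3, 4, 5, and 7 (prior 1/8 each): the guide has 6 equally likely choices, so probability 1/6; weight (1/8)·(1/6) = 1/48 each.
If it is in chest 6 (prior 1/8): the guide opened chest 6, so this case is ruled out; weight (1/8)·0 = 0.
If it is in chest 8 (prior 1/8): the guide has 7 equally likely choices, so probability 1/7; weight (1/8)·(1/7) = 1/56.
The weights sum to 1/7.
So P(the ruby in chest 2 | the guide opened chest 6) = (1/48) / (1/7) = 7/48.

7/48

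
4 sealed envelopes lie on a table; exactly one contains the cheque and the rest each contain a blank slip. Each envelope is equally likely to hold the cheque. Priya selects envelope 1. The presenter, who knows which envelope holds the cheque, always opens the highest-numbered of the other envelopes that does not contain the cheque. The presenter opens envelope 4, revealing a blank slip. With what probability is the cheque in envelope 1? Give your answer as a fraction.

Condition on the true location of the cheque.
If it is in any of envelopes 1, 2, and 3 (prior 1/4 each): envelope 4 is the highest-numbered option available, probability 1; weight (1/4)·1 = 1/4 each.
If it is in envelope 4 (prior 1/4): the presenter opened envelope 4, so this case is ruled out; weight (1/4)·0 = 0.
The weights sum to 3/4.
So P(the cheque in envelope 1 | the presenter opened envelope 4) = (1/4) / (3/4) = 1/3.

1/3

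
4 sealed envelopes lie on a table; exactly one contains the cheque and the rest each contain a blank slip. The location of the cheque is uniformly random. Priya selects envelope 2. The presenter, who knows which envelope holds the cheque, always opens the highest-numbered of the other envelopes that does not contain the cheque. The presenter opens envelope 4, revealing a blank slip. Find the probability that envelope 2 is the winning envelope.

1/3

Condition on the true location of the cheque.
If it is in any of envelopes 1, 2, and 3 (prior 1/4 each): envelope 4 is the highest-numbered option available, probability 1; weight (1/4)·1 = 1/4 each.
If it is in envelope 4 (prior 1/4): the presenter opened envelope 4, so this case is ruled out; weight (1/4)·0 = 0.
The weights sum to 3/4.
So P(the cheque in envelope 2 | the presenter opened envelope 4) = (1/4) / (3/4) = 1/3.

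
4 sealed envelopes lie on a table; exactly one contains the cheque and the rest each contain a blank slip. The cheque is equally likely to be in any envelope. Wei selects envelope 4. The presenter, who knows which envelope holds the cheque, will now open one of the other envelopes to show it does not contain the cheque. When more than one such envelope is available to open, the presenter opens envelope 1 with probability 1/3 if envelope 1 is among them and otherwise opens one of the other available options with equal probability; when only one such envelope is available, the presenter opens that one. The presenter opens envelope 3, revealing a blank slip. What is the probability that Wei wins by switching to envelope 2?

4/9

Consider each possible location of the cheque in turn.
If it is in envelope 1 (prior 1/4): envelope 1 holds the prize so is unavailable; the presenter chooses uniformly among the 2 others, probability 1/2; weight (1/4)·(1/2) = 1/8.
If it is in envelope 2 (prior 1/4): envelope 1 is available but not opened, probability 2/3; weight (1/4)·(2/3) = 1/6.
If it is in envelope 3 (prior 1/4): the presenter opened envelope 3, so this case is ruled out; weight (1/4)·0 = 0.
If it is in envelope 4 (prior 1/4): envelope 1 is available but not opened; envelope 3 gets probability (1 − 1/3)/2 = 1/3; weight (1/4)·(1/3) = 1/12.
The weights sum to 3/8.
So P(the cheque in envelope 2 | the presenter opened envelope 3) = (1/6) / (3/8) = 4/9.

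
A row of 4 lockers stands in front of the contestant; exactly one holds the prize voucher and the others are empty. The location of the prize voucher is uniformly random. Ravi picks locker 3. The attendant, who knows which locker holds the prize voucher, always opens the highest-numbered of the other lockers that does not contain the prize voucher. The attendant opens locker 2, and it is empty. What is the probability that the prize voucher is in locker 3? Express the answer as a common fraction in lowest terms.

Consider each possible location of the prize voucher in turn.
If it is in either of lockers 1 and 3 (prior 1/4 each): the attendant would have opened locker 4 instead, probability 0; weight (1/4)·0 = 0 each.
If it is in locker 2 (prior 1/4): the attendant opened locker 2, so this case is ruled out; weight (1/4)·0 = 0.
If it is in locker 4 (prior 1/4): locker 2 is the highest-numbered option available, probability 1; weight (1/4)·1 = 1/4.
The weights sum to 1/4.
So P(the prize voucher in locker 3 | the attendant opened locker 2) = 0 / (1/4) = 0.

0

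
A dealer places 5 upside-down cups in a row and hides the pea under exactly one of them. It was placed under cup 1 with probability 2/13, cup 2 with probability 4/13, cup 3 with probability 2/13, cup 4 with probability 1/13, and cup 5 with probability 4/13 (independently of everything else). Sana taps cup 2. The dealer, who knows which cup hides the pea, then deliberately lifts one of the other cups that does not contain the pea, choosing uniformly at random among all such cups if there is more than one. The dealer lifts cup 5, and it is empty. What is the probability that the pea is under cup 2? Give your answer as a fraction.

3/8

Apply Bayes' rule, conditioning on where the pea actually is.
If it is under either of cups 1 and 3 (prior 2/13 each): the dealer has 3 equally likely choices, so probability 1/3; weight (2/13)·(1/3) = 2/39 each.
If it is under cup 2 (prior 4/13): the dealer has 4 equally likely choices, so probability 1/4; weight (4/13)·(1/4) = 1/13.
If it is under cup 4 (prior 1/13): the dealer has 3 equally likely choices, so probability 1/3; weight (1/13)·(1/3) = 1/39.
If it is under cup 5 (prior 4/13): the dealer opened cup 5, so this case is ruled out; weight (4/13)·0 = 0.
The weights sum to 8/39.
So P(the pea under cup 2 | the dealer opened cup 5) = (1/13) / (8/39) = 3/8.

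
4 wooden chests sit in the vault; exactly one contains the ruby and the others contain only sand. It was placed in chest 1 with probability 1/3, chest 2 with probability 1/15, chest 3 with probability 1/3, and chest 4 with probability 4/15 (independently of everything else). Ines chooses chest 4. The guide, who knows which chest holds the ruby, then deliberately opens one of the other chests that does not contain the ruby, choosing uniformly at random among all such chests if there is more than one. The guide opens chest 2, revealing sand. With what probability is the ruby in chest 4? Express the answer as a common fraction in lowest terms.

Apply Bayes' rule, conditioning on where the ruby actually is.
If it is in either of chests 1 and 3 (prior 1/3 each): the guide has 2 equally likely choices, so probability 1/2; weight (1/3)·(1/2) = 1/6 each.
If it is in chest 2 (prior 1/15): the guide opened chest 2, so this case is ruled out; weight (1/15)·0 = 0.
If it is in chest 4 (prior 4/15): the guide has 3 equally likely choices, so probability 1/3; weight (4/15)·(1/3) = 4/45.
The weights sum to 19/45.
So P(the ruby in chest 4 | the guide opened chest 2) = (4/45) / (19/45) = 4/19.

4/19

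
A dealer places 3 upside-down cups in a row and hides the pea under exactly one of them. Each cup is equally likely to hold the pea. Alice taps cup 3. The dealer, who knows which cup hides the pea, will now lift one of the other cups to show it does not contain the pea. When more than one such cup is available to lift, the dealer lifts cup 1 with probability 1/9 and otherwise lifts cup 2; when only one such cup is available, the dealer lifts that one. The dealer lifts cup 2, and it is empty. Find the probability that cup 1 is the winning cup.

9/17

Condition on the true location of the pea.
If it is under cup 1 (prior 1/3): only cup 2 is available, probability 1; weight (1/3)·1 = 1/3.
If it is under cup 2 (prior 1/3): the dealer opened cup 2, so this case is ruled out; weight (1/3)·0 = 0.
If it is under cup 3 (prior 1/3): cup 1 is available but not opened, probability 8/9; weight (1/3)·(8/9) = 8/27.
The weights sum to 17/27.
So P(the pea under cup 1 | the dealer opened cup 2) = (1/3) / (17/27) = 9/17.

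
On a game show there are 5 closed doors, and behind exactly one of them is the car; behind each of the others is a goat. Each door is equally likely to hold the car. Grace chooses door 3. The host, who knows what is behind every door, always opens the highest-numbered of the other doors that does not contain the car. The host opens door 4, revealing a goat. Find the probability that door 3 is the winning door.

Apply Bayes' rule, conditioning on where the car actually is.
If it is behind any of doors 1, 2, and 3 (prior 1/5 each): the host would have opened door 5 instead, probability 0; weight (1/5)·0 = 0 each.
If it is behind door 4 (prior 1/5): the host opened door 4, so this case is ruled out; weight (1/5)·0 = 0.
If it is behind door 5 (prior 1/5): door 4 is the highest-numbered option available, probability 1; weight (1/5)·1 = 1/5.
The weights sum to 1/5.
So P(the car behind door 3 | the host opened door 4) = 0 / (1/5) = 0.

0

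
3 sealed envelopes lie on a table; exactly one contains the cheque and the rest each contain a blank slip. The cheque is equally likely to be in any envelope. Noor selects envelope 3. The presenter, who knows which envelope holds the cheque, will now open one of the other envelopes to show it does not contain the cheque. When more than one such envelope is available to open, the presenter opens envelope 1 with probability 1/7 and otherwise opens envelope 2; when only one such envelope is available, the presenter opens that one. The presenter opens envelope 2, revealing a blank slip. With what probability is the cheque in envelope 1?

7/13

Apply Bayes' rule, conditioning on where the cheque actually is.
If it is in envelope 1 (prior 1/3): only envelope 2 is available, probability 1; weight (1/3)·1 = 1/3.
If it is in envelope 2 (prior 1/3): the presenter opened envelope 2, so this case is ruled out; weight (1/3)·0 = 0.
If it is in envelope 3 (prior 1/3): envelope 1 is available but not opened, probability 6/7; weight (1/3)·(6/7) = 2/7.
The weights sum to 13/21.
So P(the cheque in envelope 1 | the presenter opened envelope 2) = (1/3) / (13/21) = 7/13.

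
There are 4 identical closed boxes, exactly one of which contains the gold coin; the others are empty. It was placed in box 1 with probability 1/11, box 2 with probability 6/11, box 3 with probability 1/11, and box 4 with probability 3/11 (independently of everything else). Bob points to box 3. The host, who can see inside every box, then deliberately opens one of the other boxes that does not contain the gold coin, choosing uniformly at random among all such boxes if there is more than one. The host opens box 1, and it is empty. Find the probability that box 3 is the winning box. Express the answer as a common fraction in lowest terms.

2/29

Consider each possible location of the gold coin in turn.
If it is in box 1 (prior 1/11): the host opened box 1, so this case is ruled out; weight (1/11)·0 = 0.
If it is in box 2 (prior 6/11): the host has 2 equally likely choices, so probability 1/2; weight (6/11)·(1/2) = 3/11.
If it is in box 3 (prior 1/11): the host has 3 equally likely choices, so probability 1/3; weight (1/11)·(1/3) = 1/33.
If it is in box 4 (prior 3/11): the host has 2 equally likely choices, so probability 1/2; weight (3/11)·(1/2) = 3/22.
The weights sum to 29/66.
So P(the gold coin in box 3 | the host opened box 1) = (1/33) / (29/66) = 2/29.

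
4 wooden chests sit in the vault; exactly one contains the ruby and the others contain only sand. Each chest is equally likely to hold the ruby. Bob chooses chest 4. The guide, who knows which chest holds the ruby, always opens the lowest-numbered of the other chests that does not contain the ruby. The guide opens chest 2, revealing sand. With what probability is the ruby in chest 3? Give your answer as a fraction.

0

Apply Bayes' rule, conditioning on where the ruby actually is.
If it is in chest 1 (prior 1/4): chest 2 is the lowest-numbered option available, probability 1; weight (1/4)·1 = 1/4.
If it is in chest 2 (prior 1/4): the guide opened chest 2, so this case is ruled out; weight (1/4)·0 = 0.
If it is in either of chests 3 and 4 (prior 1/4 each): the guide would have opened chest 1 instead, probability 0; weight (1/4)·0 = 0 each.
The weights sum to 1/4.
So P(the ruby in chest 3 | the guide opened chest 2) = 0 / (1/4) = 0.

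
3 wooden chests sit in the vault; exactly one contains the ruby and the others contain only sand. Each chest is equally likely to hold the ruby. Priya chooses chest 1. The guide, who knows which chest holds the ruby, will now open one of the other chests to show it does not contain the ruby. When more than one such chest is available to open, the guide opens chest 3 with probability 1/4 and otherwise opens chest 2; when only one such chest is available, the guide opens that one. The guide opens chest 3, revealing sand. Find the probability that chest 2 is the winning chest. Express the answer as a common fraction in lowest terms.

Apply Bayes' rule, conditioning on where the ruby actually is.
If it is in chest 1 (prior 1/3): chest 3 is available, opened with probability 1/4; weight (1/3)·(1/4) = 1/12.
If it is in chest 2 (prior 1/3): only chest 3 is available, probability 1; weight (1/3)·1 = 1/3.
If it is in chest 3 (prior 1/3): the guide opened chest 3, so this case is ruled out; weight (1/3)·0 = 0.
The weights sum to 5/12.
So P(the ruby in chest 2 | the guide opened chest 3) = (1/3) / (5/12) = 4/5.

4/5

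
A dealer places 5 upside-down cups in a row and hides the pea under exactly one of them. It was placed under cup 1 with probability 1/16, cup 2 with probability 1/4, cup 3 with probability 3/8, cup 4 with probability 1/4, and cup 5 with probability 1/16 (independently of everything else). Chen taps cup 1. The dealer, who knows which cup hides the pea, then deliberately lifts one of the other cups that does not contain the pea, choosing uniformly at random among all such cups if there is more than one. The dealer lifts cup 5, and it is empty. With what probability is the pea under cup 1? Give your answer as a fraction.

3/59

Apply Bayes' rule, conditioning on where the pea actually is.
If it is under cup 1 (prior 1/16): the dealer has 4 equally likely choices, so probability 1/4; weight (1/16)·(1/4) = 1/64.
If it is under either of cups 2 and 4 (prior 1/4 each): the dealer has 3 equally likely choices, so probability 1/3; weight (1/4)·(1/3) = 1/12 each.
If it is under cup 3 (prior 3/8): the dealer has 3 equally likely choices, so probability 1/3; weight (3/8)·(1/3) = 1/8.
If it is under cup 5 (prior 1/16): the dealer opened cup 5, so this case is ruled out; weight (1/16)·0 = 0.
The weights sum to 59/192.
So P(the pea under cup 1 | the dealer opened cup 5) = (1/64) / (59/192) = 3/59.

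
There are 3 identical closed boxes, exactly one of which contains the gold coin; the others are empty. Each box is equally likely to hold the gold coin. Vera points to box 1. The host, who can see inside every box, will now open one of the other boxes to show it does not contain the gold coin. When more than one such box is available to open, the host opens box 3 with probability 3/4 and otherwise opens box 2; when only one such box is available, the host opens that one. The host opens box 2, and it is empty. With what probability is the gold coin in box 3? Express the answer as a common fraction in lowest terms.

Consider each possible location of the gold coin in turn.
If it is in box 1 (prior 1/3): box 3 is available but not opened, probability 1/4; weight (1/3)·(1/4) = 1/12.
If it is in box 2 (prior 1/3): the host opened box 2, so this case is ruled out; weight (1/3)·0 = 0.
If it is in box 3 (prior 1/3): only box 2 is available, probability 1; weight (1/3)·1 = 1/3.
The weights sum to 5/12.
So P(the gold coin in box 3 | the host opened box 2) = (1/3) / (5/12) = 4/5.

4/5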